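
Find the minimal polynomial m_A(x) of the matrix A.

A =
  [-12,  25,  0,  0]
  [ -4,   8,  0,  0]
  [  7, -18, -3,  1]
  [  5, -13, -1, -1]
x^2 + 4*x + 4

The characteristic polynomial is χ_A(x) = (x + 2)^4, so the eigenvalues are known. The minimal polynomial is
  m_A(x) = Π_λ (x − λ)^{k_λ}
where k_λ is the size of the *largest* Jordan block for λ (equivalently, the smallest k with (A − λI)^k v = 0 for every generalised eigenvector v of λ).

  λ = -2: largest Jordan block has size 2, contributing (x + 2)^2

So m_A(x) = (x + 2)^2 = x^2 + 4*x + 4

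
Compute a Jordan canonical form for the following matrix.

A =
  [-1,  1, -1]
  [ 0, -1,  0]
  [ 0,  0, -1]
J_2(-1) ⊕ J_1(-1)

The characteristic polynomial is
  det(x·I − A) = x^3 + 3*x^2 + 3*x + 1 = (x + 1)^3

Eigenvalues and multiplicities (the geometric multiplicity of λ is n − rank(A − λI), which equals the number of Jordan blocks for λ):
  λ = -1: algebraic multiplicity = 3, geometric multiplicity = 2

Determining the block sizes for each eigenvalue:
  λ = -1: 2 blocks summing to 3 forces exactly one block of size 2 and the rest size 1 → block sizes [2, 1]

Assembling the blocks gives a Jordan form
J =
  [-1,  1,  0]
  [ 0, -1,  0]
  [ 0,  0, -1]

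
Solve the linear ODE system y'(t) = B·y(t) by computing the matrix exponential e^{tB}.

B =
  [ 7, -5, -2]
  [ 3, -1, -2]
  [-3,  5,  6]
e^{tB} =
  [3*t*exp(4*t) + exp(4*t), -5*t*exp(4*t), -2*t*exp(4*t)]
  [3*t*exp(4*t), -5*t*exp(4*t) + exp(4*t), -2*t*exp(4*t)]
  [-3*t*exp(4*t), 5*t*exp(4*t), 2*t*exp(4*t) + exp(4*t)]

Strategy: write B = P · J · P⁻¹ where J is a Jordan canonical form, so e^{tB} = P · e^{tJ} · P⁻¹, and e^{tJ} can be computed block-by-block.

B has Jordan form
J =
  [4, 1, 0]
  [0, 4, 0]
  [0, 0, 4]
(up to reordering of blocks).

Per-block formulas:
  For a 2×2 Jordan block J_2(4): exp(t · J_2(4)) = e^(4t)·(I + t·N), where N is the 2×2 nilpotent shift.
  For a 1×1 block at λ = 4: exp(t · [4]) = [e^(4t)].

After assembling e^{tJ} and conjugating by P, we get:

e^{tB} =
  [3*t*exp(4*t) + exp(4*t), -5*t*exp(4*t), -2*t*exp(4*t)]
  [3*t*exp(4*t), -5*t*exp(4*t) + exp(4*t), -2*t*exp(4*t)]
  [-3*t*exp(4*t), 5*t*exp(4*t), 2*t*exp(4*t) + exp(4*t)]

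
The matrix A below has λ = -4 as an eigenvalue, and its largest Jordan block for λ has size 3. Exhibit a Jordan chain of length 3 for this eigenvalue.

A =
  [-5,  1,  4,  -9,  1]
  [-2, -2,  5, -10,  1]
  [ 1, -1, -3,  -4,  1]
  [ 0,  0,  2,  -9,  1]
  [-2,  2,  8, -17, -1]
A Jordan chain for λ = -4 of length 3:
v_1 = (1, 1, 0, 0, 0)ᵀ
v_2 = (-1, -2, 1, 0, -2)ᵀ
v_3 = (1, 0, 0, 0, 0)ᵀ

Let N = A − (-4)·I. We want v_3 with N^3 v_3 = 0 but N^2 v_3 ≠ 0; then v_{j-1} := N · v_j for j = 3, …, 2.

Pick v_3 = (1, 0, 0, 0, 0)ᵀ.
Then v_2 = N · v_3 = (-1, -2, 1, 0, -2)ᵀ.
Then v_1 = N · v_2 = (1, 1, 0, 0, 0)ᵀ.

Sanity check: (A − (-4)·I) v_1 = (0, 0, 0, 0, 0)ᵀ = 0. ✓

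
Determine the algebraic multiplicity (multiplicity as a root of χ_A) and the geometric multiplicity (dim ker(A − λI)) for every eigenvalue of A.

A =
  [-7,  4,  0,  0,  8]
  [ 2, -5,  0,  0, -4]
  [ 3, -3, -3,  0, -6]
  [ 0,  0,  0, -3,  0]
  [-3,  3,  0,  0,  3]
λ = -3: alg = 5, geom = 4

Step 1 — factor the characteristic polynomial to read off the algebraic multiplicities:
  χ_A(x) = (x + 3)^5

Step 2 — compute geometric multiplicities via the rank-nullity identity g(λ) = n − rank(A − λI):
  rank(A − (-3)·I) = 1, so dim ker(A − (-3)·I) = n − 1 = 4

Summary:
  λ = -3: algebraic multiplicity = 5, geometric multiplicity = 4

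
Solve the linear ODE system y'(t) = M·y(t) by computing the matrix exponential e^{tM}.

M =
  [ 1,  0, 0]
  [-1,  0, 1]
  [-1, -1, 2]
e^{tM} =
  [exp(t), 0, 0]
  [-t*exp(t), -t*exp(t) + exp(t), t*exp(t)]
  [-t*exp(t), -t*exp(t), t*exp(t) + exp(t)]

Strategy: write M = P · J · P⁻¹ where J is a Jordan canonical form, so e^{tM} = P · e^{tJ} · P⁻¹, and e^{tJ} can be computed block-by-block.

M has Jordan form
J =
  [1, 1, 0]
  [0, 1, 0]
  [0, 0, 1]
(up to reordering of blocks).

Per-block formulas:
  For a 2×2 Jordan block J_2(1): exp(t · J_2(1)) = e^(1t)·(I + t·N), where N is the 2×2 nilpotent shift.
  For a 1×1 block at λ = 1: exp(t · [1]) = [e^(1t)].

After assembling e^{tJ} and conjugating by P, we get:

e^{tM} =
  [exp(t), 0, 0]
  [-t*exp(t), -t*exp(t) + exp(t), t*exp(t)]
  [-t*exp(t), -t*exp(t), t*exp(t) + exp(t)]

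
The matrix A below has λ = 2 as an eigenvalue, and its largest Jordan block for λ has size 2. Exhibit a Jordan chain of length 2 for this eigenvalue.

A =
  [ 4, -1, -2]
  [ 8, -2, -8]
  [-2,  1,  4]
A Jordan chain for λ = 2 of length 2:
v_1 = (2, 8, -2)ᵀ
v_2 = (1, 0, 0)ᵀ

Let N = A − (2)·I. We want v_2 with N^2 v_2 = 0 but N^1 v_2 ≠ 0; then v_{j-1} := N · v_j for j = 2, …, 2.

Pick v_2 = (1, 0, 0)ᵀ.
Then v_1 = N · v_2 = (2, 8, -2)ᵀ.

Sanity check: (A − (2)·I) v_1 = (0, 0, 0)ᵀ = 0. ✓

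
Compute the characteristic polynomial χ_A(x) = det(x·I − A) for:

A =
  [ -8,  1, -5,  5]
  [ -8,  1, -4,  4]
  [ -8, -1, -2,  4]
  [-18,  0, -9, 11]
x^4 - 2*x^3 - 3*x^2 + 4*x + 4

Expanding det(x·I − A) (e.g. by cofactor expansion or by noting that A is similar to its Jordan form J, which has the same characteristic polynomial as A) gives
  χ_A(x) = x^4 - 2*x^3 - 3*x^2 + 4*x + 4
which factors as (x - 2)^2*(x + 1)^2. The eigenvalues (with algebraic multiplicities) are λ = -1 with multiplicity 2, λ = 2 with multiplicity 2.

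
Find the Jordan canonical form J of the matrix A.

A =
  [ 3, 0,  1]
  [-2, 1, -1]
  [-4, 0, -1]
J_2(1) ⊕ J_1(1)

The characteristic polynomial is
  det(x·I − A) = x^3 - 3*x^2 + 3*x - 1 = (x - 1)^3

Eigenvalues and multiplicities (the geometric multiplicity of λ is n − rank(A − λI), which equals the number of Jordan blocks for λ):
  λ = 1: algebraic multiplicity = 3, geometric multiplicity = 2

Determining the block sizes for each eigenvalue:
  λ = 1: 2 blocks summing to 3 forces exactly one block of size 2 and the rest size 1 → block sizes [2, 1]

Assembling the blocks gives a Jordan form
J =
  [1, 1, 0]
  [0, 1, 0]
  [0, 0, 1]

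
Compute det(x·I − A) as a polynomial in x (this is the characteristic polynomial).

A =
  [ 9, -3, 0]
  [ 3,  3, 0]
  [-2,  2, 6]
x^3 - 18*x^2 + 108*x - 216

Expanding det(x·I − A) (e.g. by cofactor expansion or by noting that A is similar to its Jordan form J, which has the same characteristic polynomial as A) gives
  χ_A(x) = x^3 - 18*x^2 + 108*x - 216
which factors as (x - 6)^3. The eigenvalues (with algebraic multiplicities) are λ = 6 with multiplicity 3.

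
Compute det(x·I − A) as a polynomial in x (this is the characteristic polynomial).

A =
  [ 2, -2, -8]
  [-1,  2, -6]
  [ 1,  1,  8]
x^3 - 12*x^2 + 48*x - 64

Expanding det(x·I − A) (e.g. by cofactor expansion or by noting that A is similar to its Jordan form J, which has the same characteristic polynomial as A) gives
  χ_A(x) = x^3 - 12*x^2 + 48*x - 64
which factors as (x - 4)^3. The eigenvalues (with algebraic multiplicities) are λ = 4 with multiplicity 3.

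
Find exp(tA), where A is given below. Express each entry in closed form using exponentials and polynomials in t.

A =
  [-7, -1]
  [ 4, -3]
e^{tA} =
  [-2*t*exp(-5*t) + exp(-5*t), -t*exp(-5*t)]
  [4*t*exp(-5*t), 2*t*exp(-5*t) + exp(-5*t)]

Strategy: write A = P · J · P⁻¹ where J is a Jordan canonical form, so e^{tA} = P · e^{tJ} · P⁻¹, and e^{tJ} can be computed block-by-block.

A has Jordan form
J =
  [-5,  1]
  [ 0, -5]
(up to reordering of blocks).

Per-block formulas:
  For a 2×2 Jordan block J_2(-5): exp(t · J_2(-5)) = e^(-5t)·(I + t·N), where N is the 2×2 nilpotent shift.

After assembling e^{tJ} and conjugating by P, we get:

e^{tA} =
  [-2*t*exp(-5*t) + exp(-5*t), -t*exp(-5*t)]
  [4*t*exp(-5*t), 2*t*exp(-5*t) + exp(-5*t)]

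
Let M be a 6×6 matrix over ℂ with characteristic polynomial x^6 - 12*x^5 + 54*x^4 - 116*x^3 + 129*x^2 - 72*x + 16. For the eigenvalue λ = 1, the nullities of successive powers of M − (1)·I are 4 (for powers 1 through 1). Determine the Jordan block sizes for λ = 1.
Block sizes for λ = 1: [1, 1, 1, 1]

From the dimensions of kernels of powers, the number of Jordan blocks of size at least j is d_j − d_{j−1} where d_j = dim ker(N^j) (with d_0 = 0). Computing the differences gives [4].
The number of blocks of size exactly k is (#blocks of size ≥ k) − (#blocks of size ≥ k + 1), so the partition is: 4 block(s) of size 1.
In nonincreasing order the block sizes are [1, 1, 1, 1].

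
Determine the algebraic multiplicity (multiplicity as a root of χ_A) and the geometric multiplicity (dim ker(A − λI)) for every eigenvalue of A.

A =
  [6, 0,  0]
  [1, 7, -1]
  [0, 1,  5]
λ = 6: alg = 3, geom = 1

Step 1 — factor the characteristic polynomial to read off the algebraic multiplicities:
  χ_A(x) = (x - 6)^3

Step 2 — compute geometric multiplicities via the rank-nullity identity g(λ) = n − rank(A − λI):
  rank(A − (6)·I) = 2, so dim ker(A − (6)·I) = n − 2 = 1

Summary:
  λ = 6: algebraic multiplicity = 3, geometric multiplicity = 1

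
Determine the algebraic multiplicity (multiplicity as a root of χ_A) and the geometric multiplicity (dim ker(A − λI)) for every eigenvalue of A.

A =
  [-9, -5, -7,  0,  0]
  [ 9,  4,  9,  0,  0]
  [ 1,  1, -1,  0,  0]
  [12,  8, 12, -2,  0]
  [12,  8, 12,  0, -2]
λ = -2: alg = 5, geom = 3

Step 1 — factor the characteristic polynomial to read off the algebraic multiplicities:
  χ_A(x) = (x + 2)^5

Step 2 — compute geometric multiplicities via the rank-nullity identity g(λ) = n − rank(A − λI):
  rank(A − (-2)·I) = 2, so dim ker(A − (-2)·I) = n − 2 = 3

Summary:
  λ = -2: algebraic multiplicity = 5, geometric multiplicity = 3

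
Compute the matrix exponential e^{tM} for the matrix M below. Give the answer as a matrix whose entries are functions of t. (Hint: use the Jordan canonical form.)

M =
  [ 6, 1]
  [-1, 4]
e^{tM} =
  [t*exp(5*t) + exp(5*t), t*exp(5*t)]
  [-t*exp(5*t), -t*exp(5*t) + exp(5*t)]

Strategy: write M = P · J · P⁻¹ where J is a Jordan canonical form, so e^{tM} = P · e^{tJ} · P⁻¹, and e^{tJ} can be computed block-by-block.

M has Jordan form
J =
  [5, 1]
  [0, 5]
(up to reordering of blocks).

Per-block formulas:
  For a 2×2 Jordan block J_2(5): exp(t · J_2(5)) = e^(5t)·(I + t·N), where N is the 2×2 nilpotent shift.

After assembling e^{tJ} and conjugating by P, we get:

e^{tM} =
  [t*exp(5*t) + exp(5*t), t*exp(5*t)]
  [-t*exp(5*t), -t*exp(5*t) + exp(5*t)]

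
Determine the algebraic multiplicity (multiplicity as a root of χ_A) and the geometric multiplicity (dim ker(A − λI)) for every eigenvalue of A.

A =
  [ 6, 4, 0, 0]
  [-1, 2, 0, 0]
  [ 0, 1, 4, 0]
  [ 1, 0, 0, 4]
λ = 4: alg = 4, geom = 2

Step 1 — factor the characteristic polynomial to read off the algebraic multiplicities:
  χ_A(x) = (x - 4)^4

Step 2 — compute geometric multiplicities via the rank-nullity identity g(λ) = n − rank(A − λI):
  rank(A − (4)·I) = 2, so dim ker(A − (4)·I) = n − 2 = 2

Summary:
  λ = 4: algebraic multiplicity = 4, geometric multiplicity = 2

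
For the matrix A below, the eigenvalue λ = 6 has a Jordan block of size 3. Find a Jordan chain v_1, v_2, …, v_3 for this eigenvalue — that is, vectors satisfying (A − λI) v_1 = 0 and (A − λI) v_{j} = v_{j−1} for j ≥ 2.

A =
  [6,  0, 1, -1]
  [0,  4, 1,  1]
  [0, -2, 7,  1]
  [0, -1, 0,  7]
A Jordan chain for λ = 6 of length 3:
v_1 = (-1, 1, 1, 1)ᵀ
v_2 = (0, -2, -2, -1)ᵀ
v_3 = (0, 1, 0, 0)ᵀ

Let N = A − (6)·I. We want v_3 with N^3 v_3 = 0 but N^2 v_3 ≠ 0; then v_{j-1} := N · v_j for j = 3, …, 2.

Pick v_3 = (0, 1, 0, 0)ᵀ.
Then v_2 = N · v_3 = (0, -2, -2, -1)ᵀ.
Then v_1 = N · v_2 = (-1, 1, 1, 1)ᵀ.

Sanity check: (A − (6)·I) v_1 = (0, 0, 0, 0)ᵀ = 0. ✓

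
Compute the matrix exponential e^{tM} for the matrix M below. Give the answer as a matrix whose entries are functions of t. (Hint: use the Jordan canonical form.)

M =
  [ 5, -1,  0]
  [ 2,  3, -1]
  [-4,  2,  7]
e^{tM} =
  [-t^2*exp(5*t) + exp(5*t), t^2*exp(5*t) - t*exp(5*t), t^2*exp(5*t)/2]
  [2*t*exp(5*t), -2*t*exp(5*t) + exp(5*t), -t*exp(5*t)]
  [-2*t^2*exp(5*t) - 4*t*exp(5*t), 2*t^2*exp(5*t) + 2*t*exp(5*t), t^2*exp(5*t) + 2*t*exp(5*t) + exp(5*t)]

Strategy: write M = P · J · P⁻¹ where J is a Jordan canonical form, so e^{tM} = P · e^{tJ} · P⁻¹, and e^{tJ} can be computed block-by-block.

M has Jordan form
J =
  [5, 1, 0]
  [0, 5, 1]
  [0, 0, 5]
(up to reordering of blocks).

Per-block formulas:
  For a 3×3 Jordan block J_3(5): exp(t · J_3(5)) = e^(5t)·(I + t·N + (t^2/2)·N^2), where N is the 3×3 nilpotent shift.

After assembling e^{tJ} and conjugating by P, we get:

e^{tM} =
  [-t^2*exp(5*t) + exp(5*t), t^2*exp(5*t) - t*exp(5*t), t^2*exp(5*t)/2]
  [2*t*exp(5*t), -2*t*exp(5*t) + exp(5*t), -t*exp(5*t)]
  [-2*t^2*exp(5*t) - 4*t*exp(5*t), 2*t^2*exp(5*t) + 2*t*exp(5*t), t^2*exp(5*t) + 2*t*exp(5*t) + exp(5*t)]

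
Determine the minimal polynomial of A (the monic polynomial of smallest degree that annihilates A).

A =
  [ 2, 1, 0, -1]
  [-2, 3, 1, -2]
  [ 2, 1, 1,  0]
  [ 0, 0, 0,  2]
x^3 - 6*x^2 + 12*x - 8

The characteristic polynomial is χ_A(x) = (x - 2)^4, so the eigenvalues are known. The minimal polynomial is
  m_A(x) = Π_λ (x − λ)^{k_λ}
where k_λ is the size of the *largest* Jordan block for λ (equivalently, the smallest k with (A − λI)^k v = 0 for every generalised eigenvector v of λ).

  λ = 2: largest Jordan block has size 3, contributing (x − 2)^3

So m_A(x) = (x - 2)^3 = x^3 - 6*x^2 + 12*x - 8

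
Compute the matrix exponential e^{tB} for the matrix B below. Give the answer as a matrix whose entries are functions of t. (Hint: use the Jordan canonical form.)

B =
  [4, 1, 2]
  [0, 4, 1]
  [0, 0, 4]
e^{tB} =
  [exp(4*t), t*exp(4*t), t^2*exp(4*t)/2 + 2*t*exp(4*t)]
  [0, exp(4*t), t*exp(4*t)]
  [0, 0, exp(4*t)]

Strategy: write B = P · J · P⁻¹ where J is a Jordan canonical form, so e^{tB} = P · e^{tJ} · P⁻¹, and e^{tJ} can be computed block-by-block.

B has Jordan form
J =
  [4, 1, 0]
  [0, 4, 1]
  [0, 0, 4]
(up to reordering of blocks).

Per-block formulas:
  For a 3×3 Jordan block J_3(4): exp(t · J_3(4)) = e^(4t)·(I + t·N + (t^2/2)·N^2), where N is the 3×3 nilpotent shift.

After assembling e^{tJ} and conjugating by P, we get:

e^{tB} =
  [exp(4*t), t*exp(4*t), t^2*exp(4*t)/2 + 2*t*exp(4*t)]
  [0, exp(4*t), t*exp(4*t)]
  [0, 0, exp(4*t)]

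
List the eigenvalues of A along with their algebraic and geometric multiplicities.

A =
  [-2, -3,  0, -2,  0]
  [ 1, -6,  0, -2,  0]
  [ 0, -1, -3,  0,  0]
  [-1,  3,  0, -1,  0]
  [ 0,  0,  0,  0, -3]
λ = -3: alg = 5, geom = 3

Step 1 — factor the characteristic polynomial to read off the algebraic multiplicities:
  χ_A(x) = (x + 3)^5

Step 2 — compute geometric multiplicities via the rank-nullity identity g(λ) = n − rank(A − λI):
  rank(A − (-3)·I) = 2, so dim ker(A − (-3)·I) = n − 2 = 3

Summary:
  λ = -3: algebraic multiplicity = 5, geometric multiplicity = 3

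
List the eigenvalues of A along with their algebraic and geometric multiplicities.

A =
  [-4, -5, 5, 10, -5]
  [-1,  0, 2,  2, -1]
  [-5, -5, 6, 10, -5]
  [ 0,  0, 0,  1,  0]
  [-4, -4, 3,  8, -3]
λ = -4: alg = 1, geom = 1; λ = 1: alg = 4, geom = 3

Step 1 — factor the characteristic polynomial to read off the algebraic multiplicities:
  χ_A(x) = (x - 1)^4*(x + 4)

Step 2 — compute geometric multiplicities via the rank-nullity identity g(λ) = n − rank(A − λI):
  rank(A − (-4)·I) = 4, so dim ker(A − (-4)·I) = n − 4 = 1
  rank(A − (1)·I) = 2, so dim ker(A − (1)·I) = n − 2 = 3

Summary:
  λ = -4: algebraic multiplicity = 1, geometric multiplicity = 1
  λ = 1: algebraic multiplicity = 4, geometric multiplicity = 3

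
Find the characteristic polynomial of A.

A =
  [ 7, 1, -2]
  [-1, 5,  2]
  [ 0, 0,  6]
x^3 - 18*x^2 + 108*x - 216

Expanding det(x·I − A) (e.g. by cofactor expansion or by noting that A is similar to its Jordan form J, which has the same characteristic polynomial as A) gives
  χ_A(x) = x^3 - 18*x^2 + 108*x - 216
which factors as (x - 6)^3. The eigenvalues (with algebraic multiplicities) are λ = 6 with multiplicity 3.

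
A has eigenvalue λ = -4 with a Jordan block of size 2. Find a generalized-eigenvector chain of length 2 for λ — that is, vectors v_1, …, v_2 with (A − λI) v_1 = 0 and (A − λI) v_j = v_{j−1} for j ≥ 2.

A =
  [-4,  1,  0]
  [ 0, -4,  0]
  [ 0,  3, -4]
A Jordan chain for λ = -4 of length 2:
v_1 = (1, 0, 3)ᵀ
v_2 = (0, 1, 0)ᵀ

Let N = A − (-4)·I. We want v_2 with N^2 v_2 = 0 but N^1 v_2 ≠ 0; then v_{j-1} := N · v_j for j = 2, …, 2.

Pick v_2 = (0, 1, 0)ᵀ.
Then v_1 = N · v_2 = (1, 0, 3)ᵀ.

Sanity check: (A − (-4)·I) v_1 = (0, 0, 0)ᵀ = 0. ✓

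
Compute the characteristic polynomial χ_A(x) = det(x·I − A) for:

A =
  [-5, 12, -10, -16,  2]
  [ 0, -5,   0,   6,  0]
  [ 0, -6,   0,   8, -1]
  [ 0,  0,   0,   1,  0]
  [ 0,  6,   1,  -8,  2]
x^5 + 7*x^4 - 2*x^3 - 46*x^2 + 65*x - 25

Expanding det(x·I − A) (e.g. by cofactor expansion or by noting that A is similar to its Jordan form J, which has the same characteristic polynomial as A) gives
  χ_A(x) = x^5 + 7*x^4 - 2*x^3 - 46*x^2 + 65*x - 25
which factors as (x - 1)^3*(x + 5)^2. The eigenvalues (with algebraic multiplicities) are λ = -5 with multiplicity 2, λ = 1 with multiplicity 3.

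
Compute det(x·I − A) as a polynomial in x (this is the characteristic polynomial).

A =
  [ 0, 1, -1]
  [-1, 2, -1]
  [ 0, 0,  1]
x^3 - 3*x^2 + 3*x - 1

Expanding det(x·I − A) (e.g. by cofactor expansion or by noting that A is similar to its Jordan form J, which has the same characteristic polynomial as A) gives
  χ_A(x) = x^3 - 3*x^2 + 3*x - 1
which factors as (x - 1)^3. The eigenvalues (with algebraic multiplicities) are λ = 1 with multiplicity 3.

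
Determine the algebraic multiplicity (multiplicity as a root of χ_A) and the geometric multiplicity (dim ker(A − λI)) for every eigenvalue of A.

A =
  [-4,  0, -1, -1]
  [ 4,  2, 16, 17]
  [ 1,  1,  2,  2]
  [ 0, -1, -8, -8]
λ = -5: alg = 2, geom = 1; λ = 1: alg = 2, geom = 1

Step 1 — factor the characteristic polynomial to read off the algebraic multiplicities:
  χ_A(x) = (x - 1)^2*(x + 5)^2

Step 2 — compute geometric multiplicities via the rank-nullity identity g(λ) = n − rank(A − λI):
  rank(A − (-5)·I) = 3, so dim ker(A − (-5)·I) = n − 3 = 1
  rank(A − (1)·I) = 3, so dim ker(A − (1)·I) = n − 3 = 1

Summary:
  λ = -5: algebraic multiplicity = 2, geometric multiplicity = 1
  λ = 1: algebraic multiplicity = 2, geometric multiplicity = 1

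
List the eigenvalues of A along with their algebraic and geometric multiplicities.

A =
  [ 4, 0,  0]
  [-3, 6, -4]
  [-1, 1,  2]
λ = 4: alg = 3, geom = 1

Step 1 — factor the characteristic polynomial to read off the algebraic multiplicities:
  χ_A(x) = (x - 4)^3

Step 2 — compute geometric multiplicities via the rank-nullity identity g(λ) = n − rank(A − λI):
  rank(A − (4)·I) = 2, so dim ker(A − (4)·I) = n − 2 = 1

Summary:
  λ = 4: algebraic multiplicity = 3, geometric multiplicity = 1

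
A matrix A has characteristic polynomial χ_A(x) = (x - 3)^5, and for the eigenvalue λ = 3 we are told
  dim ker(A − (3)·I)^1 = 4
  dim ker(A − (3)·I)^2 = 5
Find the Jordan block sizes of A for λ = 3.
Block sizes for λ = 3: [2, 1, 1, 1]

From the dimensions of kernels of powers, the number of Jordan blocks of size at least j is d_j − d_{j−1} where d_j = dim ker(N^j) (with d_0 = 0). Computing the differences gives [4, 1].
The number of blocks of size exactly k is (#blocks of size ≥ k) − (#blocks of size ≥ k + 1), so the partition is: 3 block(s) of size 1, 1 block(s) of size 2.
In nonincreasing order the block sizes are [2, 1, 1, 1].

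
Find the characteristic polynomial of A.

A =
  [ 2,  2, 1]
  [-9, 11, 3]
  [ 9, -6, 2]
x^3 - 15*x^2 + 75*x - 125

Expanding det(x·I − A) (e.g. by cofactor expansion or by noting that A is similar to its Jordan form J, which has the same characteristic polynomial as A) gives
  χ_A(x) = x^3 - 15*x^2 + 75*x - 125
which factors as (x - 5)^3. The eigenvalues (with algebraic multiplicities) are λ = 5 with multiplicity 3.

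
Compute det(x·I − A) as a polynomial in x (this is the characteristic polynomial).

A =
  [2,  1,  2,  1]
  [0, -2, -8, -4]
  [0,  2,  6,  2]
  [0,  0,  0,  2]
x^4 - 8*x^3 + 24*x^2 - 32*x + 16

Expanding det(x·I − A) (e.g. by cofactor expansion or by noting that A is similar to its Jordan form J, which has the same characteristic polynomial as A) gives
  χ_A(x) = x^4 - 8*x^3 + 24*x^2 - 32*x + 16
which factors as (x - 2)^4. The eigenvalues (with algebraic multiplicities) are λ = 2 with multiplicity 4.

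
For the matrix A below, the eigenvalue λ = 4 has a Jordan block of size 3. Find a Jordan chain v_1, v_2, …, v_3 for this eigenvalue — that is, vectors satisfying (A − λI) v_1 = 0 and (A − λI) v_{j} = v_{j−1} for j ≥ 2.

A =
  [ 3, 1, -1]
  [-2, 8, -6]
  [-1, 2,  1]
A Jordan chain for λ = 4 of length 3:
v_1 = (1, 2, 1)ᵀ
v_2 = (1, 4, 2)ᵀ
v_3 = (0, 1, 0)ᵀ

Let N = A − (4)·I. We want v_3 with N^3 v_3 = 0 but N^2 v_3 ≠ 0; then v_{j-1} := N · v_j for j = 3, …, 2.

Pick v_3 = (0, 1, 0)ᵀ.
Then v_2 = N · v_3 = (1, 4, 2)ᵀ.
Then v_1 = N · v_2 = (1, 2, 1)ᵀ.

Sanity check: (A − (4)·I) v_1 = (0, 0, 0)ᵀ = 0. ✓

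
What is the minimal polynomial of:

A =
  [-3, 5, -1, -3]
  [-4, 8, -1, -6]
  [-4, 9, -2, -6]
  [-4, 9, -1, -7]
x^3 + 3*x^2 + 3*x + 1

The characteristic polynomial is χ_A(x) = (x + 1)^4, so the eigenvalues are known. The minimal polynomial is
  m_A(x) = Π_λ (x − λ)^{k_λ}
where k_λ is the size of the *largest* Jordan block for λ (equivalently, the smallest k with (A − λI)^k v = 0 for every generalised eigenvector v of λ).

  λ = -1: largest Jordan block has size 3, contributing (x + 1)^3

So m_A(x) = (x + 1)^3 = x^3 + 3*x^2 + 3*x + 1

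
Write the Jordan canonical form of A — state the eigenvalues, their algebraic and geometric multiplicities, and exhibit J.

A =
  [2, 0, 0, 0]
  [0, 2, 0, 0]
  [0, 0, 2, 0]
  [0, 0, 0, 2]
J_1(2) ⊕ J_1(2) ⊕ J_1(2) ⊕ J_1(2)

The characteristic polynomial is
  det(x·I − A) = x^4 - 8*x^3 + 24*x^2 - 32*x + 16 = (x - 2)^4

Eigenvalues and multiplicities (the geometric multiplicity of λ is n − rank(A − λI), which equals the number of Jordan blocks for λ):
  λ = 2: algebraic multiplicity = 4, geometric multiplicity = 4

Determining the block sizes for each eigenvalue:
  λ = 2: gm = am = 4, so every block has size 1 → block sizes [1, 1, 1, 1]

Assembling the blocks gives a Jordan form
J =
  [2, 0, 0, 0]
  [0, 2, 0, 0]
  [0, 0, 2, 0]
  [0, 0, 0, 2]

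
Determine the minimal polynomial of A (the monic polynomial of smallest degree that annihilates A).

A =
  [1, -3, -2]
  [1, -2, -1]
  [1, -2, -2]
x^3 + 3*x^2 + 3*x + 1

The characteristic polynomial is χ_A(x) = (x + 1)^3, so the eigenvalues are known. The minimal polynomial is
  m_A(x) = Π_λ (x − λ)^{k_λ}
where k_λ is the size of the *largest* Jordan block for λ (equivalently, the smallest k with (A − λI)^k v = 0 for every generalised eigenvector v of λ).

  λ = -1: largest Jordan block has size 3, contributing (x + 1)^3

So m_A(x) = (x + 1)^3 = x^3 + 3*x^2 + 3*x + 1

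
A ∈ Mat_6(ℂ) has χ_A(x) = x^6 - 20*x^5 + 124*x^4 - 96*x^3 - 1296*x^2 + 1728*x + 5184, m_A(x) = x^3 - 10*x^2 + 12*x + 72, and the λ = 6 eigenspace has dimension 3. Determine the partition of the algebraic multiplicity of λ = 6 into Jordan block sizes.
Block sizes for λ = 6: [2, 1, 1]

Step 1 — from the characteristic polynomial, algebraic multiplicity of λ = 6 is 4. From dim ker(A − (6)·I) = 3, there are exactly 3 Jordan blocks for λ = 6.
Step 2 — from the minimal polynomial, the factor (x − 6)^2 tells us the largest block for λ = 6 has size 2.
Step 3 — with total size 4, 3 blocks, and largest block 2, the block sizes (in nonincreasing order) are [2, 1, 1].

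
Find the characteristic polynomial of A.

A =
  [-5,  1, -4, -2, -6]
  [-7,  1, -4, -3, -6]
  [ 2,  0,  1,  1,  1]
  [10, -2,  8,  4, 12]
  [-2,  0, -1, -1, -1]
x^5

Expanding det(x·I − A) (e.g. by cofactor expansion or by noting that A is similar to its Jordan form J, which has the same characteristic polynomial as A) gives
  χ_A(x) = x^5
which factors as x^5. The eigenvalues (with algebraic multiplicities) are λ = 0 with multiplicity 5.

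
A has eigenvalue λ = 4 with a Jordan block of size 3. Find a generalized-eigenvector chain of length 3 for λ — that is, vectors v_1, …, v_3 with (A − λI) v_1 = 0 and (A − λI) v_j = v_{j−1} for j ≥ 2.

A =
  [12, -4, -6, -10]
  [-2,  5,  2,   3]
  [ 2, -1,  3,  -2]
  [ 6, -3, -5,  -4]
A Jordan chain for λ = 4 of length 3:
v_1 = (0, 4, 4, -4)ᵀ
v_2 = (8, -2, 2, 6)ᵀ
v_3 = (1, 0, 0, 0)ᵀ

Let N = A − (4)·I. We want v_3 with N^3 v_3 = 0 but N^2 v_3 ≠ 0; then v_{j-1} := N · v_j for j = 3, …, 2.

Pick v_3 = (1, 0, 0, 0)ᵀ.
Then v_2 = N · v_3 = (8, -2, 2, 6)ᵀ.
Then v_1 = N · v_2 = (0, 4, 4, -4)ᵀ.

Sanity check: (A − (4)·I) v_1 = (0, 0, 0, 0)ᵀ = 0. ✓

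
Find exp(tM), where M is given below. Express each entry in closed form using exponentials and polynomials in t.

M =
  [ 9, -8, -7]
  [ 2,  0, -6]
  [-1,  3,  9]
e^{tM} =
  [3*t*exp(6*t) + exp(6*t), 3*t^2*exp(6*t)/2 - 8*t*exp(6*t), 3*t^2*exp(6*t) - 7*t*exp(6*t)]
  [2*t*exp(6*t), t^2*exp(6*t) - 6*t*exp(6*t) + exp(6*t), 2*t^2*exp(6*t) - 6*t*exp(6*t)]
  [-t*exp(6*t), -t^2*exp(6*t)/2 + 3*t*exp(6*t), -t^2*exp(6*t) + 3*t*exp(6*t) + exp(6*t)]

Strategy: write M = P · J · P⁻¹ where J is a Jordan canonical form, so e^{tM} = P · e^{tJ} · P⁻¹, and e^{tJ} can be computed block-by-block.

M has Jordan form
J =
  [6, 1, 0]
  [0, 6, 1]
  [0, 0, 6]
(up to reordering of blocks).

Per-block formulas:
  For a 3×3 Jordan block J_3(6): exp(t · J_3(6)) = e^(6t)·(I + t·N + (t^2/2)·N^2), where N is the 3×3 nilpotent shift.

After assembling e^{tJ} and conjugating by P, we get:

e^{tM} =
  [3*t*exp(6*t) + exp(6*t), 3*t^2*exp(6*t)/2 - 8*t*exp(6*t), 3*t^2*exp(6*t) - 7*t*exp(6*t)]
  [2*t*exp(6*t), t^2*exp(6*t) - 6*t*exp(6*t) + exp(6*t), 2*t^2*exp(6*t) - 6*t*exp(6*t)]
  [-t*exp(6*t), -t^2*exp(6*t)/2 + 3*t*exp(6*t), -t^2*exp(6*t) + 3*t*exp(6*t) + exp(6*t)]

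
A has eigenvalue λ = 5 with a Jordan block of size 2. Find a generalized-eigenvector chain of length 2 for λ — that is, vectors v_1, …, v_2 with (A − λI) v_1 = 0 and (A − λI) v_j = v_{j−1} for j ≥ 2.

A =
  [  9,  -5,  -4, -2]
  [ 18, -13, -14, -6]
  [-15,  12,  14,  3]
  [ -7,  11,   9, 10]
A Jordan chain for λ = 5 of length 2:
v_1 = (4, 18, -15, -7)ᵀ
v_2 = (1, 0, 0, 0)ᵀ

Let N = A − (5)·I. We want v_2 with N^2 v_2 = 0 but N^1 v_2 ≠ 0; then v_{j-1} := N · v_j for j = 2, …, 2.

Pick v_2 = (1, 0, 0, 0)ᵀ.
Then v_1 = N · v_2 = (4, 18, -15, -7)ᵀ.

Sanity check: (A − (5)·I) v_1 = (0, 0, 0, 0)ᵀ = 0. ✓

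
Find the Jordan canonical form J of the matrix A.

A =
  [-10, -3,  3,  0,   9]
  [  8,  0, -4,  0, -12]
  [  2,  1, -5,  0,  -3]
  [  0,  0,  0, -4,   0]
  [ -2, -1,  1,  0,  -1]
J_2(-4) ⊕ J_1(-4) ⊕ J_1(-4) ⊕ J_1(-4)

The characteristic polynomial is
  det(x·I − A) = x^5 + 20*x^4 + 160*x^3 + 640*x^2 + 1280*x + 1024 = (x + 4)^5

Eigenvalues and multiplicities (the geometric multiplicity of λ is n − rank(A − λI), which equals the number of Jordan blocks for λ):
  λ = -4: algebraic multiplicity = 5, geometric multiplicity = 4

Determining the block sizes for each eigenvalue:
  λ = -4: 4 blocks summing to 5 forces exactly one block of size 2 and the rest size 1 → block sizes [2, 1, 1, 1]

Assembling the blocks gives a Jordan form
J =
  [-4,  1,  0,  0,  0]
  [ 0, -4,  0,  0,  0]
  [ 0,  0, -4,  0,  0]
  [ 0,  0,  0, -4,  0]
  [ 0,  0,  0,  0, -4]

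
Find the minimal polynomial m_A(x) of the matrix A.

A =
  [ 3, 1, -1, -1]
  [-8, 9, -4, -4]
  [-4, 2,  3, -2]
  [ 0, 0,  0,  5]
x^2 - 10*x + 25

The characteristic polynomial is χ_A(x) = (x - 5)^4, so the eigenvalues are known. The minimal polynomial is
  m_A(x) = Π_λ (x − λ)^{k_λ}
where k_λ is the size of the *largest* Jordan block for λ (equivalently, the smallest k with (A − λI)^k v = 0 for every generalised eigenvector v of λ).

  λ = 5: largest Jordan block has size 2, contributing (x − 5)^2

So m_A(x) = (x - 5)^2 = x^2 - 10*x + 25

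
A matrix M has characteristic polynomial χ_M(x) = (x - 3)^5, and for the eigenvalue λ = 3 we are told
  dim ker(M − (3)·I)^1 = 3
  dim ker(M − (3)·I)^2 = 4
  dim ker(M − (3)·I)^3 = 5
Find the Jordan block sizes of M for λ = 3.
Block sizes for λ = 3: [3, 1, 1]

From the dimensions of kernels of powers, the number of Jordan blocks of size at least j is d_j − d_{j−1} where d_j = dim ker(N^j) (with d_0 = 0). Computing the differences gives [3, 1, 1].
The number of blocks of size exactly k is (#blocks of size ≥ k) − (#blocks of size ≥ k + 1), so the partition is: 2 block(s) of size 1, 1 block(s) of size 3.
In nonincreasing order the block sizes are [3, 1, 1].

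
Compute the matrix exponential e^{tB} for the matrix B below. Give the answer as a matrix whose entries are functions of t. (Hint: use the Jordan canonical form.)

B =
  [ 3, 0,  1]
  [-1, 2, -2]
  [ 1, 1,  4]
e^{tB} =
  [t^2*exp(3*t)/2 + exp(3*t), t^2*exp(3*t)/2, t^2*exp(3*t)/2 + t*exp(3*t)]
  [-t^2*exp(3*t)/2 - t*exp(3*t), -t^2*exp(3*t)/2 - t*exp(3*t) + exp(3*t), -t^2*exp(3*t)/2 - 2*t*exp(3*t)]
  [t*exp(3*t), t*exp(3*t), t*exp(3*t) + exp(3*t)]

Strategy: write B = P · J · P⁻¹ where J is a Jordan canonical form, so e^{tB} = P · e^{tJ} · P⁻¹, and e^{tJ} can be computed block-by-block.

B has Jordan form
J =
  [3, 1, 0]
  [0, 3, 1]
  [0, 0, 3]
(up to reordering of blocks).

Per-block formulas:
  For a 3×3 Jordan block J_3(3): exp(t · J_3(3)) = e^(3t)·(I + t·N + (t^2/2)·N^2), where N is the 3×3 nilpotent shift.

After assembling e^{tJ} and conjugating by P, we get:

e^{tB} =
  [t^2*exp(3*t)/2 + exp(3*t), t^2*exp(3*t)/2, t^2*exp(3*t)/2 + t*exp(3*t)]
  [-t^2*exp(3*t)/2 - t*exp(3*t), -t^2*exp(3*t)/2 - t*exp(3*t) + exp(3*t), -t^2*exp(3*t)/2 - 2*t*exp(3*t)]
  [t*exp(3*t), t*exp(3*t), t*exp(3*t) + exp(3*t)]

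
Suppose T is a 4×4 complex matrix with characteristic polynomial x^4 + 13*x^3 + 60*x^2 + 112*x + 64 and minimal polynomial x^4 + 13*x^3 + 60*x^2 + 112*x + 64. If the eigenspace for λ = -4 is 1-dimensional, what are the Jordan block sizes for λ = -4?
Block sizes for λ = -4: [3]

Step 1 — from the characteristic polynomial, algebraic multiplicity of λ = -4 is 3. From dim ker(T − (-4)·I) = 1, there are exactly 1 Jordan blocks for λ = -4.
Step 2 — from the minimal polynomial, the factor (x + 4)^3 tells us the largest block for λ = -4 has size 3.
Step 3 — with total size 3, 1 blocks, and largest block 3, the block sizes (in nonincreasing order) are [3].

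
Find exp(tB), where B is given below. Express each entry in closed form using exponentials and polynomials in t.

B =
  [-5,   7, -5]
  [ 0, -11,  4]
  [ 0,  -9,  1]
e^{tB} =
  [exp(-5*t), 3*t^2*exp(-5*t)/2 + 7*t*exp(-5*t), -t^2*exp(-5*t) - 5*t*exp(-5*t)]
  [0, -6*t*exp(-5*t) + exp(-5*t), 4*t*exp(-5*t)]
  [0, -9*t*exp(-5*t), 6*t*exp(-5*t) + exp(-5*t)]

Strategy: write B = P · J · P⁻¹ where J is a Jordan canonical form, so e^{tB} = P · e^{tJ} · P⁻¹, and e^{tJ} can be computed block-by-block.

B has Jordan form
J =
  [-5,  1,  0]
  [ 0, -5,  1]
  [ 0,  0, -5]
(up to reordering of blocks).

Per-block formulas:
  For a 3×3 Jordan block J_3(-5): exp(t · J_3(-5)) = e^(-5t)·(I + t·N + (t^2/2)·N^2), where N is the 3×3 nilpotent shift.

After assembling e^{tJ} and conjugating by P, we get:

e^{tB} =
  [exp(-5*t), 3*t^2*exp(-5*t)/2 + 7*t*exp(-5*t), -t^2*exp(-5*t) - 5*t*exp(-5*t)]
  [0, -6*t*exp(-5*t) + exp(-5*t), 4*t*exp(-5*t)]
  [0, -9*t*exp(-5*t), 6*t*exp(-5*t) + exp(-5*t)]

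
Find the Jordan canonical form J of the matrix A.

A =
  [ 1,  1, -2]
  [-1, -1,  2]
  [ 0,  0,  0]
J_2(0) ⊕ J_1(0)

The characteristic polynomial is
  det(x·I − A) = x^3

Eigenvalues and multiplicities (the geometric multiplicity of λ is n − rank(A − λI), which equals the number of Jordan blocks for λ):
  λ = 0: algebraic multiplicity = 3, geometric multiplicity = 2

Determining the block sizes for each eigenvalue:
  λ = 0: 2 blocks summing to 3 forces exactly one block of size 2 and the rest size 1 → block sizes [2, 1]

Assembling the blocks gives a Jordan form
J =
  [0, 1, 0]
  [0, 0, 0]
  [0, 0, 0]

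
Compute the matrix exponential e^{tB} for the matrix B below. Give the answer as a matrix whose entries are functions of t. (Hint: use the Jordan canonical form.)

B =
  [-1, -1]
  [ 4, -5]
e^{tB} =
  [2*t*exp(-3*t) + exp(-3*t), -t*exp(-3*t)]
  [4*t*exp(-3*t), -2*t*exp(-3*t) + exp(-3*t)]

Strategy: write B = P · J · P⁻¹ where J is a Jordan canonical form, so e^{tB} = P · e^{tJ} · P⁻¹, and e^{tJ} can be computed block-by-block.

B has Jordan form
J =
  [-3,  1]
  [ 0, -3]
(up to reordering of blocks).

Per-block formulas:
  For a 2×2 Jordan block J_2(-3): exp(t · J_2(-3)) = e^(-3t)·(I + t·N), where N is the 2×2 nilpotent shift.

After assembling e^{tJ} and conjugating by P, we get:

e^{tB} =
  [2*t*exp(-3*t) + exp(-3*t), -t*exp(-3*t)]
  [4*t*exp(-3*t), -2*t*exp(-3*t) + exp(-3*t)]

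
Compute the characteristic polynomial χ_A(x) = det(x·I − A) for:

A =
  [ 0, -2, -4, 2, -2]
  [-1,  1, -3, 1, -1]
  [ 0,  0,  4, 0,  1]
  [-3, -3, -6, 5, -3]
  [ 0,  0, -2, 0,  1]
x^5 - 11*x^4 + 48*x^3 - 104*x^2 + 112*x - 48

Expanding det(x·I − A) (e.g. by cofactor expansion or by noting that A is similar to its Jordan form J, which has the same characteristic polynomial as A) gives
  χ_A(x) = x^5 - 11*x^4 + 48*x^3 - 104*x^2 + 112*x - 48
which factors as (x - 3)*(x - 2)^4. The eigenvalues (with algebraic multiplicities) are λ = 2 with multiplicity 4, λ = 3 with multiplicity 1.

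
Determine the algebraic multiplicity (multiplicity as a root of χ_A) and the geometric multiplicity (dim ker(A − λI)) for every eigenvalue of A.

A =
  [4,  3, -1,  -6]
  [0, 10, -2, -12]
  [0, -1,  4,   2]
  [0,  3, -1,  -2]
λ = 4: alg = 4, geom = 2

Step 1 — factor the characteristic polynomial to read off the algebraic multiplicities:
  χ_A(x) = (x - 4)^4

Step 2 — compute geometric multiplicities via the rank-nullity identity g(λ) = n − rank(A − λI):
  rank(A − (4)·I) = 2, so dim ker(A − (4)·I) = n − 2 = 2

Summary:
  λ = 4: algebraic multiplicity = 4, geometric multiplicity = 2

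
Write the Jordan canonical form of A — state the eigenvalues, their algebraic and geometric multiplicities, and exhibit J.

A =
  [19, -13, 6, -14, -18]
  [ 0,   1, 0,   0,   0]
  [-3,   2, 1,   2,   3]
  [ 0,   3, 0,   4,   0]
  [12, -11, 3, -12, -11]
J_2(1) ⊕ J_2(4) ⊕ J_1(4)

The characteristic polynomial is
  det(x·I − A) = x^5 - 14*x^4 + 73*x^3 - 172*x^2 + 176*x - 64 = (x - 4)^3*(x - 1)^2

Eigenvalues and multiplicities (the geometric multiplicity of λ is n − rank(A − λI), which equals the number of Jordan blocks for λ):
  λ = 1: algebraic multiplicity = 2, geometric multiplicity = 1
  λ = 4: algebraic multiplicity = 3, geometric multiplicity = 2

Determining the block sizes for each eigenvalue:
  λ = 1: one block (gm = 1), so the single block has size am = 2 → block sizes [2]
  λ = 4: 2 blocks summing to 3 forces exactly one block of size 2 and the rest size 1 → block sizes [2, 1]

Assembling the blocks gives a Jordan form
J =
  [1, 1, 0, 0, 0]
  [0, 1, 0, 0, 0]
  [0, 0, 4, 1, 0]
  [0, 0, 0, 4, 0]
  [0, 0, 0, 0, 4]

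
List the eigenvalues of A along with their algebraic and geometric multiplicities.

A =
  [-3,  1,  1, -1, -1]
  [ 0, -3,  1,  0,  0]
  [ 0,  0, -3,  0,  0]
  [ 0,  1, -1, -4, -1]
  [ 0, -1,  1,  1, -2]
λ = -3: alg = 5, geom = 3

Step 1 — factor the characteristic polynomial to read off the algebraic multiplicities:
  χ_A(x) = (x + 3)^5

Step 2 — compute geometric multiplicities via the rank-nullity identity g(λ) = n − rank(A − λI):
  rank(A − (-3)·I) = 2, so dim ker(A − (-3)·I) = n − 2 = 3

Summary:
  λ = -3: algebraic multiplicity = 5, geometric multiplicity = 3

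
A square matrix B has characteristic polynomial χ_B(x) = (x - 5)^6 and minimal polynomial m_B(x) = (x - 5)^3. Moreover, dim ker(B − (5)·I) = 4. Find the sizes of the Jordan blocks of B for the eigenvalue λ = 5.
Block sizes for λ = 5: [3, 1, 1, 1]

Step 1 — from the characteristic polynomial, algebraic multiplicity of λ = 5 is 6. From dim ker(B − (5)·I) = 4, there are exactly 4 Jordan blocks for λ = 5.
Step 2 — from the minimal polynomial, the factor (x − 5)^3 tells us the largest block for λ = 5 has size 3.
Step 3 — with total size 6, 4 blocks, and largest block 3, the block sizes (in nonincreasing order) are [3, 1, 1, 1].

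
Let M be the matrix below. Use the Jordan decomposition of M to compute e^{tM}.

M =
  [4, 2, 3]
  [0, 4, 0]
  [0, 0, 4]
e^{tM} =
  [exp(4*t), 2*t*exp(4*t), 3*t*exp(4*t)]
  [0, exp(4*t), 0]
  [0, 0, exp(4*t)]

Strategy: write M = P · J · P⁻¹ where J is a Jordan canonical form, so e^{tM} = P · e^{tJ} · P⁻¹, and e^{tJ} can be computed block-by-block.

M has Jordan form
J =
  [4, 1, 0]
  [0, 4, 0]
  [0, 0, 4]
(up to reordering of blocks).

Per-block formulas:
  For a 1×1 block at λ = 4: exp(t · [4]) = [e^(4t)].
  For a 2×2 Jordan block J_2(4): exp(t · J_2(4)) = e^(4t)·(I + t·N), where N is the 2×2 nilpotent shift.

After assembling e^{tJ} and conjugating by P, we get:

e^{tM} =
  [exp(4*t), 2*t*exp(4*t), 3*t*exp(4*t)]
  [0, exp(4*t), 0]
  [0, 0, exp(4*t)]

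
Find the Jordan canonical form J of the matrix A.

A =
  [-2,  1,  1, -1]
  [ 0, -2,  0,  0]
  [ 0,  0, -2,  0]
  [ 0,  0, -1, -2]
J_3(-2) ⊕ J_1(-2)

The characteristic polynomial is
  det(x·I − A) = x^4 + 8*x^3 + 24*x^2 + 32*x + 16 = (x + 2)^4

Eigenvalues and multiplicities (the geometric multiplicity of λ is n − rank(A − λI), which equals the number of Jordan blocks for λ):
  λ = -2: algebraic multiplicity = 4, geometric multiplicity = 2

Determining the block sizes for each eigenvalue:
  λ = -2: with am = 4 and gm = 2, the partition is not yet determined (e.g. several partitions of 4 into 2 parts exist). Let N = A − (-2)·I. Computing rank(N^1) = 2, rank(N^2) = 1, rank(N^3) = 0; the number of blocks of size ≥ j is rank(N^{j−1}) − rank(N^j), giving [2, 1, 1]. So we have 1 block(s) of size 3, 1 block(s) of size 1 → block sizes [3, 1]

Assembling the blocks gives a Jordan form
J =
  [-2,  1,  0,  0]
  [ 0, -2,  1,  0]
  [ 0,  0, -2,  0]
  [ 0,  0,  0, -2]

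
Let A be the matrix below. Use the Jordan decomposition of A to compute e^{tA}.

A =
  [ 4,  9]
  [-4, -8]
e^{tA} =
  [6*t*exp(-2*t) + exp(-2*t), 9*t*exp(-2*t)]
  [-4*t*exp(-2*t), -6*t*exp(-2*t) + exp(-2*t)]

Strategy: write A = P · J · P⁻¹ where J is a Jordan canonical form, so e^{tA} = P · e^{tJ} · P⁻¹, and e^{tJ} can be computed block-by-block.

A has Jordan form
J =
  [-2,  1]
  [ 0, -2]
(up to reordering of blocks).

Per-block formulas:
  For a 2×2 Jordan block J_2(-2): exp(t · J_2(-2)) = e^(-2t)·(I + t·N), where N is the 2×2 nilpotent shift.

After assembling e^{tJ} and conjugating by P, we get:

e^{tA} =
  [6*t*exp(-2*t) + exp(-2*t), 9*t*exp(-2*t)]
  [-4*t*exp(-2*t), -6*t*exp(-2*t) + exp(-2*t)]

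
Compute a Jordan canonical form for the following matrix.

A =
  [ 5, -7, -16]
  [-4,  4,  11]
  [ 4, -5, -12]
J_3(-1)

The characteristic polynomial is
  det(x·I − A) = x^3 + 3*x^2 + 3*x + 1 = (x + 1)^3

Eigenvalues and multiplicities (the geometric multiplicity of λ is n − rank(A − λI), which equals the number of Jordan blocks for λ):
  λ = -1: algebraic multiplicity = 3, geometric multiplicity = 1

Determining the block sizes for each eigenvalue:
  λ = -1: one block (gm = 1), so the single block has size am = 3 → block sizes [3]

Assembling the blocks gives a Jordan form
J =
  [-1,  1,  0]
  [ 0, -1,  1]
  [ 0,  0, -1]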